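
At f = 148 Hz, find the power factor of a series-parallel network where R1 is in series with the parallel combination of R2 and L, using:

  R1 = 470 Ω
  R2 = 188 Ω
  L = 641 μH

Step 1 — Angular frequency: ω = 2π·f = 2π·148 = 929.9 rad/s.
Step 2 — Component impedances:
  R1: Z = R = 470 Ω
  R2: Z = R = 188 Ω
  L: Z = jωL = j·929.9·0.000641 = 0 + j0.5961 Ω
Step 3 — Parallel branch: R2 || L = 1/(1/R2 + 1/L) = 0.00189 + j0.5961 Ω.
Step 4 — Series with R1: Z_total = R1 + (R2 || L) = 470 + j0.5961 Ω = 470∠0.1° Ω.
Step 5 — Power factor: PF = cos(φ) = Re(Z)/|Z| = 470/470 = 1.
Step 6 — Type: Im(Z) = 0.5961 ⇒ lagging (phase φ = 0.1°).

PF = 1 (lagging, φ = 0.1°)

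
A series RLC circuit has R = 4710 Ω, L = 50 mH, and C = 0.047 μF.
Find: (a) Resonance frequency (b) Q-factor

Step 1 — Resonance condition Im(Z)=0 gives ω₀ = 1/√(LC).
Step 2 — ω₀ = 1/√(0.05·4.7e-08) = 2.063e+04 rad/s.
Step 3 — f₀ = ω₀/(2π) = 3283 Hz.
Step 4 — Series Q: Q = ω₀L/R = 2.063e+04·0.05/4710 = 0.219.

(a) f₀ = 3283 Hz  (b) Q = 0.219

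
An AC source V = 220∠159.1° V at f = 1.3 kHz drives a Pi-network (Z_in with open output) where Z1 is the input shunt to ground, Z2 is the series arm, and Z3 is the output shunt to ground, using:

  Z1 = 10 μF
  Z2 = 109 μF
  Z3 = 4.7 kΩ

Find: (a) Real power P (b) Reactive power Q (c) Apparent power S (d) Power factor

Step 1 — Angular frequency: ω = 2π·f = 2π·1300 = 8168 rad/s.
Step 2 — Component impedances:
  Z1: Z = 1/(jωC) = -j/(ω·C) = 0 - j12.24 Ω
  Z2: Z = 1/(jωC) = -j/(ω·C) = 0 - j1.123 Ω
  Z3: Z = R = 4700 Ω
Step 3 — With open output, the series arm Z2 and the output shunt Z3 appear in series to ground: Z2 + Z3 = 4700 - j1.123 Ω.
Step 4 — Parallel with input shunt Z1: Z_in = Z1 || (Z2 + Z3) = 0.03189 - j12.24 Ω = 12.24∠-89.9° Ω.
Step 5 — Source phasor: V = 220∠159.1° V = -205.5 + j78.48 V.
Step 6 — Current: I = V / Z = -6.454 - j16.77 A = 17.97∠-111.0° A.
Step 7 — Complex power: S = V·I* = 10.3 - j3953 VA.
Step 8 — Real power: P = Re(S) = 10.3 W.
Step 9 — Reactive power: Q = Im(S) = -3953 VAR.
Step 10 — Apparent power: |S| = 3953 VA.
Step 11 — Power factor: PF = P/|S| = 0.002605 (leading).

(a) P = 10.3 W  (b) Q = -3953 VAR  (c) S = 3953 VA  (d) PF = 0.002605 (leading)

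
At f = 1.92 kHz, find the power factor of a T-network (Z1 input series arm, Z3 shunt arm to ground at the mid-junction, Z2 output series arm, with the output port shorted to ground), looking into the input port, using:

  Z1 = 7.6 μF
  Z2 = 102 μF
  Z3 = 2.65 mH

Step 1 — Angular frequency: ω = 2π·f = 2π·1920 = 1.206e+04 rad/s.
Step 2 — Component impedances:
  Z1: Z = 1/(jωC) = -j/(ω·C) = 0 - j10.91 Ω
  Z2: Z = 1/(jωC) = -j/(ω·C) = 0 - j0.8127 Ω
  Z3: Z = jωL = j·1.206e+04·0.00265 = 0 + j31.97 Ω
Step 3 — With the output port shorted to ground, the output series arm Z2 runs from the junction to ground; the shunt arm Z3 also runs from the junction to ground. They appear in parallel: Z3 || Z2 = 0 - j0.8339 Ω.
Step 4 — Series with input arm Z1: Z_in = Z1 + (Z3 || Z2) = 0 - j11.74 Ω = 11.74∠-90.0° Ω.
Step 5 — Power factor: PF = cos(φ) = Re(Z)/|Z| = 0/11.74 = 0.
Step 6 — Type: Im(Z) = -11.74 ⇒ leading (phase φ = -90.0°).

PF = 0 (leading, φ = -90.0°)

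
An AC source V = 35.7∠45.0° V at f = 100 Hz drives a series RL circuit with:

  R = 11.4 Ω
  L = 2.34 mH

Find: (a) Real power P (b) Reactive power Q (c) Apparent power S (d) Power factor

Step 1 — Angular frequency: ω = 2π·f = 2π·100 = 628.3 rad/s.
Step 2 — Component impedances:
  R: Z = R = 11.4 Ω
  L: Z = jωL = j·628.3·0.00234 = 0 + j1.47 Ω
Step 3 — Series combination: Z_total = R + L = 11.4 + j1.47 Ω = 11.49∠7.3° Ω.
Step 4 — Source phasor: V = 35.7∠45.0° V = 25.24 + j25.24 V.
Step 5 — Current: I = V / Z = 2.459 + j1.897 A = 3.106∠37.7° A.
Step 6 — Complex power: S = V·I* = 110 + j14.18 VA.
Step 7 — Real power: P = Re(S) = 110 W.
Step 8 — Reactive power: Q = Im(S) = 14.18 VAR.
Step 9 — Apparent power: |S| = 110.9 VA.
Step 10 — Power factor: PF = P/|S| = 0.9918 (lagging).

(a) P = 110 W  (b) Q = 14.18 VAR  (c) S = 110.9 VA  (d) PF = 0.9918 (lagging)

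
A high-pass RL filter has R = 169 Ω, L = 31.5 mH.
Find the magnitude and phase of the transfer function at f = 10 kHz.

Step 1 — Angular frequency: ω = 2π·1e+04 = 6.283e+04 rad/s.
Step 2 — Transfer function: H(jω) = jωL/(R + jωL).
Step 3 — Numerator jωL = j·1979; denominator R + jωL = 169 + j1979.
Step 4 — H = 0.9928 + j0.08477.
Step 5 — Magnitude: |H| = 0.9964 (-0.0 dB); phase: φ = 4.9°.

|H| = 0.9964 (-0.0 dB), φ = 4.9°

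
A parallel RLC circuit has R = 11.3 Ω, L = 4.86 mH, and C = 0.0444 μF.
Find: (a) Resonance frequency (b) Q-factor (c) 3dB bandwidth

Step 1 — Resonance: ω₀ = 1/√(LC) = 1/√(0.00486·4.44e-08) = 6.808e+04 rad/s.
Step 2 — f₀ = ω₀/(2π) = 1.083e+04 Hz.
Step 3 — Parallel Q: Q = R/(ω₀L) = 11.3/(6.808e+04·0.00486) = 0.03415.
Step 4 — Bandwidth: Δω = ω₀/Q = 1.993e+06 rad/s; BW = Δω/(2π) = 3.172e+05 Hz.

(a) f₀ = 1.083e+04 Hz  (b) Q = 0.03415  (c) BW = 3.172e+05 Hz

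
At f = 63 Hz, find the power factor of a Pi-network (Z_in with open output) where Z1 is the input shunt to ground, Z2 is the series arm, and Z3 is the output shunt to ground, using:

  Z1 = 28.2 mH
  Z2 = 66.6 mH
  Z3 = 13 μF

Step 1 — Angular frequency: ω = 2π·f = 2π·63 = 395.8 rad/s.
Step 2 — Component impedances:
  Z1: Z = jωL = j·395.8·0.0282 = 0 + j11.16 Ω
  Z2: Z = jωL = j·395.8·0.0666 = 0 + j26.36 Ω
  Z3: Z = 1/(jωC) = -j/(ω·C) = 0 - j194.3 Ω
Step 3 — With open output, the series arm Z2 and the output shunt Z3 appear in series to ground: Z2 + Z3 = 0 - j168 Ω.
Step 4 — Parallel with input shunt Z1: Z_in = Z1 || (Z2 + Z3) = 0 + j11.96 Ω = 11.96∠90.0° Ω.
Step 5 — Power factor: PF = cos(φ) = Re(Z)/|Z| = -0/11.96 = -0.
Step 6 — Type: Im(Z) = 11.96 ⇒ lagging (phase φ = 90.0°).

PF = -0 (lagging, φ = 90.0°)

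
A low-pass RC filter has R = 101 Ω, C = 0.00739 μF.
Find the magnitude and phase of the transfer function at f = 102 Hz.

Step 1 — Angular frequency: ω = 2π·102 = 640.9 rad/s.
Step 2 — Transfer function: H(jω) = 1/(1 + jωRC).
Step 3 — Denominator: 1 + jωRC = 1 + j·640.9·101·7.39e-09 = 1 + j0.0004784.
Step 4 — H = 1 - j0.0004783.
Step 5 — Magnitude: |H| = 1 (-0.0 dB); phase: φ = -0.0°.

|H| = 1 (-0.0 dB), φ = -0.0°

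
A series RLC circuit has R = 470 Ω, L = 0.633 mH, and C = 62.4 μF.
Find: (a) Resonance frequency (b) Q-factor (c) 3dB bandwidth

Step 1 — Resonance condition Im(Z)=0 gives ω₀ = 1/√(LC).
Step 2 — ω₀ = 1/√(0.000633·6.24e-05) = 5032 rad/s.
Step 3 — f₀ = ω₀/(2π) = 800.8 Hz.
Step 4 — Series Q: Q = ω₀L/R = 5032·0.000633/470 = 0.006777.
Step 5 — 3dB bandwidth: Δω = ω₀/Q = 7.425e+05 rad/s; BW = Δω/(2π) = 1.182e+05 Hz.

(a) f₀ = 800.8 Hz  (b) Q = 0.006777  (c) BW = 1.182e+05 Hz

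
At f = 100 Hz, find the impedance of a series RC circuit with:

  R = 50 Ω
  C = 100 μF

Step 1 — Angular frequency: ω = 2π·f = 2π·100 = 628.3 rad/s.
Step 2 — Component impedances:
  R: Z = R = 50 Ω
  C: Z = 1/(jωC) = -j/(ω·C) = 0 - j15.92 Ω
Step 3 — Series combination: Z_total = R + C = 50 - j15.92 Ω = 52.47∠-17.7° Ω.

Z = 50 - j15.92 Ω = 52.47∠-17.7° Ω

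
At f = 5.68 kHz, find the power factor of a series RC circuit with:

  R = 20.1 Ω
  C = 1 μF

Step 1 — Angular frequency: ω = 2π·f = 2π·5680 = 3.569e+04 rad/s.
Step 2 — Component impedances:
  R: Z = R = 20.1 Ω
  C: Z = 1/(jωC) = -j/(ω·C) = 0 - j28.02 Ω
Step 3 — Series combination: Z_total = R + C = 20.1 - j28.02 Ω = 34.48∠-54.3° Ω.
Step 4 — Power factor: PF = cos(φ) = Re(Z)/|Z| = 20.1/34.48 = 0.5829.
Step 5 — Type: Im(Z) = -28.02 ⇒ leading (phase φ = -54.3°).

PF = 0.5829 (leading, φ = -54.3°)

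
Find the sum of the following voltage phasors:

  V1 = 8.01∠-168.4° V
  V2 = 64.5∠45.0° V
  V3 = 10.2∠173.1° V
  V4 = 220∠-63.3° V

Step 1 — Convert each phasor to rectangular form:
  V1 = 8.01·(cos(-168.4°) + j·sin(-168.4°)) = -7.846 - j1.611 V
  V2 = 64.5·(cos(45.0°) + j·sin(45.0°)) = 45.61 + j45.61 V
  V3 = 10.2·(cos(173.1°) + j·sin(173.1°)) = -10.13 + j1.225 V
  V4 = 220·(cos(-63.3°) + j·sin(-63.3°)) = 98.85 - j196.5 V
Step 2 — Sum components: V_total = 126.5 - j151.3 V.
Step 3 — Convert to polar: |V_total| = 197.2 V, ∠V_total = -50.1°.

V_total = 197.2∠-50.1° V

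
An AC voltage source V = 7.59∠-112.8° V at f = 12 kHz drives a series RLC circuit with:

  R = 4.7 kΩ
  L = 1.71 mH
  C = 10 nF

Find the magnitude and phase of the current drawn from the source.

Step 1 — Angular frequency: ω = 2π·f = 2π·1.2e+04 = 7.54e+04 rad/s.
Step 2 — Component impedances:
  R: Z = R = 4700 Ω
  L: Z = jωL = j·7.54e+04·0.00171 = 0 + j128.9 Ω
  C: Z = 1/(jωC) = -j/(ω·C) = 0 - j1326 Ω
Step 3 — Series combination: Z_total = R + L + C = 4700 - j1197 Ω = 4850∠-14.3° Ω.
Step 4 — Source phasor: V = 7.59∠-112.8° V = -2.941 - j6.997 V.
Step 5 — Ohm's law: I = V / Z_total = (-2.941 - j6.997) / (4700 - j1197) = -0.0002315 - j0.001548 A.
Step 6 — Convert to polar: |I| = 0.001565 A, ∠I = -98.5°.

I = 0.001565∠-98.5° A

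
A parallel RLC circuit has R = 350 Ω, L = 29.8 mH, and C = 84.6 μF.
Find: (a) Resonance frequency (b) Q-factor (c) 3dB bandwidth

Step 1 — Resonance: ω₀ = 1/√(LC) = 1/√(0.0298·8.46e-05) = 629.8 rad/s.
Step 2 — f₀ = ω₀/(2π) = 100.2 Hz.
Step 3 — Parallel Q: Q = R/(ω₀L) = 350/(629.8·0.0298) = 18.65.
Step 4 — Bandwidth: Δω = ω₀/Q = 33.77 rad/s; BW = Δω/(2π) = 5.375 Hz.

(a) f₀ = 100.2 Hz  (b) Q = 18.65  (c) BW = 5.375 Hz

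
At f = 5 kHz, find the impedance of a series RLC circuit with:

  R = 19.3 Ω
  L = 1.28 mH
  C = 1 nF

Step 1 — Angular frequency: ω = 2π·f = 2π·5000 = 3.142e+04 rad/s.
Step 2 — Component impedances:
  R: Z = R = 19.3 Ω
  L: Z = jωL = j·3.142e+04·0.00128 = 0 + j40.21 Ω
  C: Z = 1/(jωC) = -j/(ω·C) = 0 - j3.183e+04 Ω
Step 3 — Series combination: Z_total = R + L + C = 19.3 - j3.179e+04 Ω = 3.179e+04∠-90.0° Ω.

Z = 19.3 - j3.179e+04 Ω = 3.179e+04∠-90.0° Ω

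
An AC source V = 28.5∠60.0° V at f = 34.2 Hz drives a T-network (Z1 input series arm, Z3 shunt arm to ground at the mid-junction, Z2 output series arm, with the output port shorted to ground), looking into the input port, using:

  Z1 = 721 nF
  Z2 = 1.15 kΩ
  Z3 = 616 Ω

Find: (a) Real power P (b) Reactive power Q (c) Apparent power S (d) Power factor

Step 1 — Angular frequency: ω = 2π·f = 2π·34.2 = 214.9 rad/s.
Step 2 — Component impedances:
  Z1: Z = 1/(jωC) = -j/(ω·C) = 0 - j6454 Ω
  Z2: Z = R = 1150 Ω
  Z3: Z = R = 616 Ω
Step 3 — With the output port shorted to ground, the output series arm Z2 runs from the junction to ground; the shunt arm Z3 also runs from the junction to ground. They appear in parallel: Z3 || Z2 = 401.1 Ω.
Step 4 — Series with input arm Z1: Z_in = Z1 + (Z3 || Z2) = 401.1 - j6454 Ω = 6467∠-86.4° Ω.
Step 5 — Source phasor: V = 28.5∠60.0° V = 14.25 + j24.68 V.
Step 6 — Current: I = V / Z = -0.003673 + j0.002436 A = 0.004407∠146.4° A.
Step 7 — Complex power: S = V·I* = 0.007791 - j0.1254 VA.
Step 8 — Real power: P = Re(S) = 0.007791 W.
Step 9 — Reactive power: Q = Im(S) = -0.1254 VAR.
Step 10 — Apparent power: |S| = 0.1256 VA.
Step 11 — Power factor: PF = P/|S| = 0.06203 (leading).

(a) P = 0.007791 W  (b) Q = -0.1254 VAR  (c) S = 0.1256 VA  (d) PF = 0.06203 (leading)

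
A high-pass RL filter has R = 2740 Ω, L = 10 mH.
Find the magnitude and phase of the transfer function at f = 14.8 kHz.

Step 1 — Angular frequency: ω = 2π·1.48e+04 = 9.299e+04 rad/s.
Step 2 — Transfer function: H(jω) = jωL/(R + jωL).
Step 3 — Numerator jωL = j·929.9; denominator R + jωL = 2740 + j929.9.
Step 4 — H = 0.1033 + j0.3043.
Step 5 — Magnitude: |H| = 0.3214 (-9.9 dB); phase: φ = 71.3°.

|H| = 0.3214 (-9.9 dB), φ = 71.3°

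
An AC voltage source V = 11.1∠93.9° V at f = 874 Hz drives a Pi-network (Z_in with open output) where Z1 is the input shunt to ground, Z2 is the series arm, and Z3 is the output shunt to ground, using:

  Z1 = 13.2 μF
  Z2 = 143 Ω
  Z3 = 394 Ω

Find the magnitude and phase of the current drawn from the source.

Step 1 — Angular frequency: ω = 2π·f = 2π·874 = 5492 rad/s.
Step 2 — Component impedances:
  Z1: Z = 1/(jωC) = -j/(ω·C) = 0 - j13.8 Ω
  Z2: Z = R = 143 Ω
  Z3: Z = R = 394 Ω
Step 3 — With open output, the series arm Z2 and the output shunt Z3 appear in series to ground: Z2 + Z3 = 537 Ω.
Step 4 — Parallel with input shunt Z1: Z_in = Z1 || (Z2 + Z3) = 0.3542 - j13.79 Ω = 13.79∠-88.5° Ω.
Step 5 — Source phasor: V = 11.1∠93.9° V = -0.755 + j11.07 V.
Step 6 — Ohm's law: I = V / Z_total = (-0.755 + j11.07) / (0.3542 - j13.79) = -0.8042 - j0.0341 A.
Step 7 — Convert to polar: |I| = 0.8049 A, ∠I = -177.6°.

I = 0.8049∠-177.6° A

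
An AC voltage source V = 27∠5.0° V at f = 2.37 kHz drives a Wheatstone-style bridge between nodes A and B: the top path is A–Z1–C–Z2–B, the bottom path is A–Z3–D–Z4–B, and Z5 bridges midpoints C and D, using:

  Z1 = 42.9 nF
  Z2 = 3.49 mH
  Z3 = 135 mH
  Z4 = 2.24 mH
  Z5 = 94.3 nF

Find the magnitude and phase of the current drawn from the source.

Step 1 — Angular frequency: ω = 2π·f = 2π·2370 = 1.489e+04 rad/s.
Step 2 — Component impedances:
  Z1: Z = 1/(jωC) = -j/(ω·C) = 0 - j1565 Ω
  Z2: Z = jωL = j·1.489e+04·0.00349 = 0 + j51.97 Ω
  Z3: Z = jωL = j·1.489e+04·0.135 = 0 + j2010 Ω
  Z4: Z = jωL = j·1.489e+04·0.00224 = 0 + j33.36 Ω
  Z5: Z = 1/(jωC) = -j/(ω·C) = 0 - j712.1 Ω
Step 3 — Bridge requires nodal analysis (the Z5 bridge couples midpoints C and D, so the two paths cannot be reduced to a simple series/parallel combination). Setting node B to ground and injecting 1 A at node A, the 3-node admittance system at A, C, D solves to V_A = Z_AB = 0 - j5696 Ω = 5696∠-90.0° Ω.
Step 4 — Source phasor: V = 27∠5.0° V = 26.9 + j2.353 V.
Step 5 — Ohm's law: I = V / Z_total = (26.9 + j2.353) / (0 - j5696) = -0.0004131 + j0.004722 A.
Step 6 — Convert to polar: |I| = 0.00474 A, ∠I = 95.0°.

I = 0.00474∠95.0° A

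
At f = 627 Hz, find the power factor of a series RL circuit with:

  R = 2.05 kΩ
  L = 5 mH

Step 1 — Angular frequency: ω = 2π·f = 2π·627 = 3940 rad/s.
Step 2 — Component impedances:
  R: Z = R = 2050 Ω
  L: Z = jωL = j·3940·0.005 = 0 + j19.7 Ω
Step 3 — Series combination: Z_total = R + L = 2050 + j19.7 Ω = 2050∠0.6° Ω.
Step 4 — Power factor: PF = cos(φ) = Re(Z)/|Z| = 2050/2050 = 1.
Step 5 — Type: Im(Z) = 19.7 ⇒ lagging (phase φ = 0.6°).

PF = 1 (lagging, φ = 0.6°)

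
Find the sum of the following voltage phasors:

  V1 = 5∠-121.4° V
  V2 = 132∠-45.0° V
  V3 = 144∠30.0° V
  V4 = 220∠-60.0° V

Step 1 — Convert each phasor to rectangular form:
  V1 = 5·(cos(-121.4°) + j·sin(-121.4°)) = -2.605 - j4.268 V
  V2 = 132·(cos(-45.0°) + j·sin(-45.0°)) = 93.34 - j93.34 V
  V3 = 144·(cos(30.0°) + j·sin(30.0°)) = 124.7 + j72 V
  V4 = 220·(cos(-60.0°) + j·sin(-60.0°)) = 110 - j190.5 V
Step 2 — Sum components: V_total = 325.4 - j216.1 V.
Step 3 — Convert to polar: |V_total| = 390.7 V, ∠V_total = -33.6°.

V_total = 390.7∠-33.6° V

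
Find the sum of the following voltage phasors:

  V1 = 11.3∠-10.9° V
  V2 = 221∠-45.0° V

Step 1 — Convert each phasor to rectangular form:
  V1 = 11.3·(cos(-10.9°) + j·sin(-10.9°)) = 11.1 - j2.137 V
  V2 = 221·(cos(-45.0°) + j·sin(-45.0°)) = 156.3 - j156.3 V
Step 2 — Sum components: V_total = 167.4 - j158.4 V.
Step 3 — Convert to polar: |V_total| = 230.4 V, ∠V_total = -43.4°.

V_total = 230.4∠-43.4° V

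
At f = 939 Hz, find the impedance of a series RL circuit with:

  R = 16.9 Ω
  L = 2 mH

Step 1 — Angular frequency: ω = 2π·f = 2π·939 = 5900 rad/s.
Step 2 — Component impedances:
  R: Z = R = 16.9 Ω
  L: Z = jωL = j·5900·0.002 = 0 + j11.8 Ω
Step 3 — Series combination: Z_total = R + L = 16.9 + j11.8 Ω = 20.61∠34.9° Ω.

Z = 16.9 + j11.8 Ω = 20.61∠34.9° Ω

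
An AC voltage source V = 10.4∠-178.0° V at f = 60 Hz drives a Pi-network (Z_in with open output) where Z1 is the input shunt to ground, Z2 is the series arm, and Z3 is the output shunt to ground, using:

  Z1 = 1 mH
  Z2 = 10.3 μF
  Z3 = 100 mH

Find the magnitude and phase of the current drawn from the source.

Step 1 — Angular frequency: ω = 2π·f = 2π·60 = 377 rad/s.
Step 2 — Component impedances:
  Z1: Z = jωL = j·377·0.001 = 0 + j0.377 Ω
  Z2: Z = 1/(jωC) = -j/(ω·C) = 0 - j257.5 Ω
  Z3: Z = jωL = j·377·0.1 = 0 + j37.7 Ω
Step 3 — With open output, the series arm Z2 and the output shunt Z3 appear in series to ground: Z2 + Z3 = 0 - j219.8 Ω.
Step 4 — Parallel with input shunt Z1: Z_in = Z1 || (Z2 + Z3) = 0 + j0.3776 Ω = 0.3776∠90.0° Ω.
Step 5 — Source phasor: V = 10.4∠-178.0° V = -10.39 - j0.363 V.
Step 6 — Ohm's law: I = V / Z_total = (-10.39 - j0.363) / (0 + j0.3776) = -0.9611 + j27.52 A.
Step 7 — Convert to polar: |I| = 27.54 A, ∠I = 92.0°.

I = 27.54∠92.0° A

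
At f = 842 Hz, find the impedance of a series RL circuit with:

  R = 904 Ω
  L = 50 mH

Step 1 — Angular frequency: ω = 2π·f = 2π·842 = 5290 rad/s.
Step 2 — Component impedances:
  R: Z = R = 904 Ω
  L: Z = jωL = j·5290·0.05 = 0 + j264.5 Ω
Step 3 — Series combination: Z_total = R + L = 904 + j264.5 Ω = 941.9∠16.3° Ω.

Z = 904 + j264.5 Ω = 941.9∠16.3° Ω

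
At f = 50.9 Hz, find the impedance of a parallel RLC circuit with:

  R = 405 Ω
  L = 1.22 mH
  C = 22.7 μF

Step 1 — Angular frequency: ω = 2π·f = 2π·50.9 = 319.8 rad/s.
Step 2 — Component impedances:
  R: Z = R = 405 Ω
  L: Z = jωL = j·319.8·0.00122 = 0 + j0.3902 Ω
  C: Z = 1/(jωC) = -j/(ω·C) = 0 - j137.7 Ω
Step 3 — Parallel combination: 1/Z_total = 1/R + 1/L + 1/C; Z_total = 0.000378 + j0.3913 Ω = 0.3913∠89.9° Ω.

Z = 0.000378 + j0.3913 Ω = 0.3913∠89.9° Ω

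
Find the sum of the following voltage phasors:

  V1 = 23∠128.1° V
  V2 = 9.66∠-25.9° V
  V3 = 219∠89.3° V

Step 1 — Convert each phasor to rectangular form:
  V1 = 23·(cos(128.1°) + j·sin(128.1°)) = -14.19 + j18.1 V
  V2 = 9.66·(cos(-25.9°) + j·sin(-25.9°)) = 8.69 - j4.22 V
  V3 = 219·(cos(89.3°) + j·sin(89.3°)) = 2.676 + j219 V
Step 2 — Sum components: V_total = -2.827 + j232.9 V.
Step 3 — Convert to polar: |V_total| = 232.9 V, ∠V_total = 90.7°.

V_total = 232.9∠90.7° V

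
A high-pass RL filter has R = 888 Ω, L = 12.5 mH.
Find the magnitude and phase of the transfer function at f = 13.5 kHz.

Step 1 — Angular frequency: ω = 2π·1.35e+04 = 8.482e+04 rad/s.
Step 2 — Transfer function: H(jω) = jωL/(R + jωL).
Step 3 — Numerator jωL = j·1060; denominator R + jωL = 888 + j1060.
Step 4 — H = 0.5877 + j0.4922.
Step 5 — Magnitude: |H| = 0.7666 (-2.3 dB); phase: φ = 39.9°.

|H| = 0.7666 (-2.3 dB), φ = 39.9°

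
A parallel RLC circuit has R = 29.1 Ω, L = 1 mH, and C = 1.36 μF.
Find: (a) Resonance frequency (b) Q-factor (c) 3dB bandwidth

Step 1 — Resonance: ω₀ = 1/√(LC) = 1/√(0.001·1.36e-06) = 2.712e+04 rad/s.
Step 2 — f₀ = ω₀/(2π) = 4316 Hz.
Step 3 — Parallel Q: Q = R/(ω₀L) = 29.1/(2.712e+04·0.001) = 1.073.
Step 4 — Bandwidth: Δω = ω₀/Q = 2.527e+04 rad/s; BW = Δω/(2π) = 4022 Hz.

(a) f₀ = 4316 Hz  (b) Q = 1.073  (c) BW = 4022 Hz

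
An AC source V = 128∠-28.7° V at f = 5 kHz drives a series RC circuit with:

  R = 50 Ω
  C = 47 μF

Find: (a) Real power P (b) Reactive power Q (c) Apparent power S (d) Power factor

Step 1 — Angular frequency: ω = 2π·f = 2π·5000 = 3.142e+04 rad/s.
Step 2 — Component impedances:
  R: Z = R = 50 Ω
  C: Z = 1/(jωC) = -j/(ω·C) = 0 - j0.6773 Ω
Step 3 — Series combination: Z_total = R + C = 50 - j0.6773 Ω = 50∠-0.8° Ω.
Step 4 — Source phasor: V = 128∠-28.7° V = 112.3 - j61.47 V.
Step 5 — Current: I = V / Z = 2.262 - j1.199 A = 2.56∠-27.9° A.
Step 6 — Complex power: S = V·I* = 327.6 - j4.438 VA.
Step 7 — Real power: P = Re(S) = 327.6 W.
Step 8 — Reactive power: Q = Im(S) = -4.438 VAR.
Step 9 — Apparent power: |S| = 327.6 VA.
Step 10 — Power factor: PF = P/|S| = 0.9999 (leading).

(a) P = 327.6 W  (b) Q = -4.438 VAR  (c) S = 327.6 VA  (d) PF = 0.9999 (leading)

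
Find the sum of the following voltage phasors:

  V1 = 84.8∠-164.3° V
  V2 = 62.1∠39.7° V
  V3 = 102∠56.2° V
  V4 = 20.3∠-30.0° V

Step 1 — Convert each phasor to rectangular form:
  V1 = 84.8·(cos(-164.3°) + j·sin(-164.3°)) = -81.64 - j22.95 V
  V2 = 62.1·(cos(39.7°) + j·sin(39.7°)) = 47.78 + j39.67 V
  V3 = 102·(cos(56.2°) + j·sin(56.2°)) = 56.74 + j84.76 V
  V4 = 20.3·(cos(-30.0°) + j·sin(-30.0°)) = 17.58 - j10.15 V
Step 2 — Sum components: V_total = 40.47 + j91.33 V.
Step 3 — Convert to polar: |V_total| = 99.89 V, ∠V_total = 66.1°.

V_total = 99.89∠66.1° V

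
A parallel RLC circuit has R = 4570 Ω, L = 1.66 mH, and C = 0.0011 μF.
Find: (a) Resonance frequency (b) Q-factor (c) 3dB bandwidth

Step 1 — Resonance: ω₀ = 1/√(LC) = 1/√(0.00166·1.1e-09) = 7.4e+05 rad/s.
Step 2 — f₀ = ω₀/(2π) = 1.178e+05 Hz.
Step 3 — Parallel Q: Q = R/(ω₀L) = 4570/(7.4e+05·0.00166) = 3.72.
Step 4 — Bandwidth: Δω = ω₀/Q = 1.989e+05 rad/s; BW = Δω/(2π) = 3.166e+04 Hz.

(a) f₀ = 1.178e+05 Hz  (b) Q = 3.72  (c) BW = 3.166e+04 Hz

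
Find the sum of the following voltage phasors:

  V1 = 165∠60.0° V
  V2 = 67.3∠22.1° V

Step 1 — Convert each phasor to rectangular form:
  V1 = 165·(cos(60.0°) + j·sin(60.0°)) = 82.5 + j142.9 V
  V2 = 67.3·(cos(22.1°) + j·sin(22.1°)) = 62.36 + j25.32 V
Step 2 — Sum components: V_total = 144.9 + j168.2 V.
Step 3 — Convert to polar: |V_total| = 222 V, ∠V_total = 49.3°.

V_total = 222∠49.3° V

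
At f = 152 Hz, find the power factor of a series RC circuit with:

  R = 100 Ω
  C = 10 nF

Step 1 — Angular frequency: ω = 2π·f = 2π·152 = 955 rad/s.
Step 2 — Component impedances:
  R: Z = R = 100 Ω
  C: Z = 1/(jωC) = -j/(ω·C) = 0 - j1.047e+05 Ω
Step 3 — Series combination: Z_total = R + C = 100 - j1.047e+05 Ω = 1.047e+05∠-89.9° Ω.
Step 4 — Power factor: PF = cos(φ) = Re(Z)/|Z| = 100/1.0471e+05 = 0.000955.
Step 5 — Type: Im(Z) = -1.047e+05 ⇒ leading (phase φ = -89.9°).

PF = 0.000955 (leading, φ = -89.9°)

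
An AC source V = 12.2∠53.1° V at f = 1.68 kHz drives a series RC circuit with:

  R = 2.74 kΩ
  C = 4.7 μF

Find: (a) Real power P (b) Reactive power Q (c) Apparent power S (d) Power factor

Step 1 — Angular frequency: ω = 2π·f = 2π·1680 = 1.056e+04 rad/s.
Step 2 — Component impedances:
  R: Z = R = 2740 Ω
  C: Z = 1/(jωC) = -j/(ω·C) = 0 - j20.16 Ω
Step 3 — Series combination: Z_total = R + C = 2740 - j20.16 Ω = 2740∠-0.4° Ω.
Step 4 — Source phasor: V = 12.2∠53.1° V = 7.325 + j9.756 V.
Step 5 — Current: I = V / Z = 0.002647 + j0.00358 A = 0.004452∠53.5° A.
Step 6 — Complex power: S = V·I* = 0.05432 - j0.0003996 VA.
Step 7 — Real power: P = Re(S) = 0.05432 W.
Step 8 — Reactive power: Q = Im(S) = -0.0003996 VAR.
Step 9 — Apparent power: |S| = 0.05432 VA.
Step 10 — Power factor: PF = P/|S| = 1 (leading).

(a) P = 0.05432 W  (b) Q = -0.0003996 VAR  (c) S = 0.05432 VA  (d) PF = 1 (leading)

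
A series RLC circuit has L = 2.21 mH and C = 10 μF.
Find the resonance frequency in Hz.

Step 1 — Resonance condition Im(Z)=0 gives ω₀ = 1/√(LC).
Step 2 — ω₀ = 1/√(0.00221·1e-05) = 6727 rad/s.
Step 3 — f₀ = ω₀/(2π) = 1071 Hz.

f₀ = 1071 Hz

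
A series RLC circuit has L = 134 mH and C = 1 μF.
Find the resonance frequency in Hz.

Step 1 — Resonance condition Im(Z)=0 gives ω₀ = 1/√(LC).
Step 2 — ω₀ = 1/√(0.134·1e-06) = 2732 rad/s.
Step 3 — f₀ = ω₀/(2π) = 434.8 Hz.

f₀ = 434.8 Hz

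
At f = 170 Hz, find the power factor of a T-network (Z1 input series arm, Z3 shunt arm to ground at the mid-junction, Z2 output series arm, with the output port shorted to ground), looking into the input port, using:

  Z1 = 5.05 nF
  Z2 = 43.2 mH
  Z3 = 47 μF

Step 1 — Angular frequency: ω = 2π·f = 2π·170 = 1068 rad/s.
Step 2 — Component impedances:
  Z1: Z = 1/(jωC) = -j/(ω·C) = 0 - j1.854e+05 Ω
  Z2: Z = jωL = j·1068·0.0432 = 0 + j46.14 Ω
  Z3: Z = 1/(jωC) = -j/(ω·C) = 0 - j19.92 Ω
Step 3 — With the output port shorted to ground, the output series arm Z2 runs from the junction to ground; the shunt arm Z3 also runs from the junction to ground. They appear in parallel: Z3 || Z2 = 0 - j35.05 Ω.
Step 4 — Series with input arm Z1: Z_in = Z1 + (Z3 || Z2) = 0 - j1.854e+05 Ω = 1.854e+05∠-90.0° Ω.
Step 5 — Power factor: PF = cos(φ) = Re(Z)/|Z| = 0/1.854e+05 = 0.
Step 6 — Type: Im(Z) = -1.854e+05 ⇒ leading (phase φ = -90.0°).

PF = 0 (leading, φ = -90.0°)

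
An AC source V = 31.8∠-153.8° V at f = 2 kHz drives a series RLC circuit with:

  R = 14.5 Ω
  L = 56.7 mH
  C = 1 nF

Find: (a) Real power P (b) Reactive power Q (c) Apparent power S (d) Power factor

Step 1 — Angular frequency: ω = 2π·f = 2π·2000 = 1.257e+04 rad/s.
Step 2 — Component impedances:
  R: Z = R = 14.5 Ω
  L: Z = jωL = j·1.257e+04·0.0567 = 0 + j712.5 Ω
  C: Z = 1/(jωC) = -j/(ω·C) = 0 - j7.958e+04 Ω
Step 3 — Series combination: Z_total = R + L + C = 14.5 - j7.886e+04 Ω = 7.886e+04∠-90.0° Ω.
Step 4 — Source phasor: V = 31.8∠-153.8° V = -28.53 - j14.04 V.
Step 5 — Current: I = V / Z = 0.000178 - j0.0003618 A = 0.0004032∠-63.8° A.
Step 6 — Complex power: S = V·I* = 2.358e-06 - j0.01282 VA.
Step 7 — Real power: P = Re(S) = 2.358e-06 W.
Step 8 — Reactive power: Q = Im(S) = -0.01282 VAR.
Step 9 — Apparent power: |S| = 0.01282 VA.
Step 10 — Power factor: PF = P/|S| = 0.0001839 (leading).

(a) P = 2.358e-06 W  (b) Q = -0.01282 VAR  (c) S = 0.01282 VA  (d) PF = 0.0001839 (leading)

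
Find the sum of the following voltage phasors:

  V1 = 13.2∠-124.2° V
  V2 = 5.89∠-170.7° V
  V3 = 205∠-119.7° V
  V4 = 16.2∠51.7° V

Step 1 — Convert each phasor to rectangular form:
  V1 = 13.2·(cos(-124.2°) + j·sin(-124.2°)) = -7.42 - j10.92 V
  V2 = 5.89·(cos(-170.7°) + j·sin(-170.7°)) = -5.813 - j0.9518 V
  V3 = 205·(cos(-119.7°) + j·sin(-119.7°)) = -101.6 - j178.1 V
  V4 = 16.2·(cos(51.7°) + j·sin(51.7°)) = 10.04 + j12.71 V
Step 2 — Sum components: V_total = -104.8 - j177.2 V.
Step 3 — Convert to polar: |V_total| = 205.9 V, ∠V_total = -120.6°.

V_total = 205.9∠-120.6° V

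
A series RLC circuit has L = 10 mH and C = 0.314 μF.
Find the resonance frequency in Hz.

Step 1 — Resonance condition Im(Z)=0 gives ω₀ = 1/√(LC).
Step 2 — ω₀ = 1/√(0.01·3.14e-07) = 1.785e+04 rad/s.
Step 3 — f₀ = ω₀/(2π) = 2840 Hz.

f₀ = 2840 Hz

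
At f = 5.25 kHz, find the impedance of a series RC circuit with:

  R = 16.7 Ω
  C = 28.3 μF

Step 1 — Angular frequency: ω = 2π·f = 2π·5250 = 3.299e+04 rad/s.
Step 2 — Component impedances:
  R: Z = R = 16.7 Ω
  C: Z = 1/(jωC) = -j/(ω·C) = 0 - j1.071 Ω
Step 3 — Series combination: Z_total = R + C = 16.7 - j1.071 Ω = 16.73∠-3.7° Ω.

Z = 16.7 - j1.071 Ω = 16.73∠-3.7° Ω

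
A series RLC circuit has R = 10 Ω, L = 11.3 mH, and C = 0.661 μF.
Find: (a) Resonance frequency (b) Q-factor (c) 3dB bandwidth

Step 1 — Resonance condition Im(Z)=0 gives ω₀ = 1/√(LC).
Step 2 — ω₀ = 1/√(0.0113·6.61e-07) = 1.157e+04 rad/s.
Step 3 — f₀ = ω₀/(2π) = 1842 Hz.
Step 4 — Series Q: Q = ω₀L/R = 1.157e+04·0.0113/10 = 13.07.
Step 5 — 3dB bandwidth: Δω = ω₀/Q = 885 rad/s; BW = Δω/(2π) = 140.8 Hz.

(a) f₀ = 1842 Hz  (b) Q = 13.07  (c) BW = 140.8 Hz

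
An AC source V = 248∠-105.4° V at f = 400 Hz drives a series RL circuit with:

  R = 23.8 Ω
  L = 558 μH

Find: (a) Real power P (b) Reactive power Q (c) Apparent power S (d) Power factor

Step 1 — Angular frequency: ω = 2π·f = 2π·400 = 2513 rad/s.
Step 2 — Component impedances:
  R: Z = R = 23.8 Ω
  L: Z = jωL = j·2513·0.000558 = 0 + j1.402 Ω
Step 3 — Series combination: Z_total = R + L = 23.8 + j1.402 Ω = 23.84∠3.4° Ω.
Step 4 — Source phasor: V = 248∠-105.4° V = -65.86 - j239.1 V.
Step 5 — Current: I = V / Z = -3.347 - j9.849 A = 10.4∠-108.8° A.
Step 6 — Complex power: S = V·I* = 2575 + j151.7 VA.
Step 7 — Real power: P = Re(S) = 2575 W.
Step 8 — Reactive power: Q = Im(S) = 151.7 VAR.
Step 9 — Apparent power: |S| = 2580 VA.
Step 10 — Power factor: PF = P/|S| = 0.9983 (lagging).

(a) P = 2575 W  (b) Q = 151.7 VAR  (c) S = 2580 VA  (d) PF = 0.9983 (lagging)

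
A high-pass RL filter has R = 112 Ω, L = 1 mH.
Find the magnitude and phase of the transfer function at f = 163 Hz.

Step 1 — Angular frequency: ω = 2π·163 = 1024 rad/s.
Step 2 — Transfer function: H(jω) = jωL/(R + jωL).
Step 3 — Numerator jωL = j·1.024; denominator R + jωL = 112 + j1.024.
Step 4 — H = 8.361e-05 + j0.009144.
Step 5 — Magnitude: |H| = 0.009144 (-40.8 dB); phase: φ = 89.5°.

|H| = 0.009144 (-40.8 dB), φ = 89.5°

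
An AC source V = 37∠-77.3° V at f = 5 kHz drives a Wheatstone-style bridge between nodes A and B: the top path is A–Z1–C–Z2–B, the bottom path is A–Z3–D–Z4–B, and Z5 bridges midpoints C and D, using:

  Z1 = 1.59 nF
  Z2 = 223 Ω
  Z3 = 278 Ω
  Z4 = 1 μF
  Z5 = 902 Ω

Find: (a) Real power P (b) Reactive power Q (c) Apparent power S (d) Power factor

Step 1 — Angular frequency: ω = 2π·f = 2π·5000 = 3.142e+04 rad/s.
Step 2 — Component impedances:
  Z1: Z = 1/(jωC) = -j/(ω·C) = 0 - j2.002e+04 Ω
  Z2: Z = R = 223 Ω
  Z3: Z = R = 278 Ω
  Z4: Z = 1/(jωC) = -j/(ω·C) = 0 - j31.83 Ω
  Z5: Z = R = 902 Ω
Step 3 — Bridge requires nodal analysis (the Z5 bridge couples midpoints C and D, so the two paths cannot be reduced to a simple series/parallel combination). Setting node B to ground and injecting 1 A at node A, the 3-node admittance system at A, C, D solves to V_A = Z_AB = 278.1 - j35.63 Ω = 280.4∠-7.3° Ω.
Step 4 — Source phasor: V = 37∠-77.3° V = 8.134 - j36.09 V.
Step 5 — Current: I = V / Z = 0.04514 - j0.124 A = 0.132∠-70.0° A.
Step 6 — Complex power: S = V·I* = 4.843 - j0.6205 VA.
Step 7 — Real power: P = Re(S) = 4.843 W.
Step 8 — Reactive power: Q = Im(S) = -0.6205 VAR.
Step 9 — Apparent power: |S| = 4.883 VA.
Step 10 — Power factor: PF = P/|S| = 0.9919 (leading).

(a) P = 4.843 W  (b) Q = -0.6205 VAR  (c) S = 4.883 VA  (d) PF = 0.9919 (leading)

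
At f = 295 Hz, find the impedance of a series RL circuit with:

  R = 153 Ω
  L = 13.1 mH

Step 1 — Angular frequency: ω = 2π·f = 2π·295 = 1854 rad/s.
Step 2 — Component impedances:
  R: Z = R = 153 Ω
  L: Z = jωL = j·1854·0.0131 = 0 + j24.28 Ω
Step 3 — Series combination: Z_total = R + L = 153 + j24.28 Ω = 154.9∠9.0° Ω.

Z = 153 + j24.28 Ω = 154.9∠9.0° Ω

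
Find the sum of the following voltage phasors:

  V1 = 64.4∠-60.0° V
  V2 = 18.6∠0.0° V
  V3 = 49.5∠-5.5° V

Step 1 — Convert each phasor to rectangular form:
  V1 = 64.4·(cos(-60.0°) + j·sin(-60.0°)) = 32.2 - j55.77 V
  V2 = 18.6·(cos(0.0°) + j·sin(0.0°)) = 18.6 V
  V3 = 49.5·(cos(-5.5°) + j·sin(-5.5°)) = 49.27 - j4.744 V
Step 2 — Sum components: V_total = 100.1 - j60.52 V.
Step 3 — Convert to polar: |V_total| = 116.9 V, ∠V_total = -31.2°.

V_total = 116.9∠-31.2° V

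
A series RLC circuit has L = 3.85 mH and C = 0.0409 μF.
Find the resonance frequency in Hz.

Step 1 — Resonance condition Im(Z)=0 gives ω₀ = 1/√(LC).
Step 2 — ω₀ = 1/√(0.00385·4.09e-08) = 7.969e+04 rad/s.
Step 3 — f₀ = ω₀/(2π) = 1.268e+04 Hz.

f₀ = 1.268e+04 Hz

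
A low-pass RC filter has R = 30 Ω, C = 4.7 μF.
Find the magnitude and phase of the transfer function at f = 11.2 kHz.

Step 1 — Angular frequency: ω = 2π·1.12e+04 = 7.037e+04 rad/s.
Step 2 — Transfer function: H(jω) = 1/(1 + jωRC).
Step 3 — Denominator: 1 + jωRC = 1 + j·7.037e+04·30·4.7e-06 = 1 + j9.922.
Step 4 — H = 0.01005 - j0.09977.
Step 5 — Magnitude: |H| = 0.1003 (-20.0 dB); phase: φ = -84.2°.

|H| = 0.1003 (-20.0 dB), φ = -84.2°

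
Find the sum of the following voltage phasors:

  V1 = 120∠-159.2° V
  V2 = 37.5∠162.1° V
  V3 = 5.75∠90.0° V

Step 1 — Convert each phasor to rectangular form:
  V1 = 120·(cos(-159.2°) + j·sin(-159.2°)) = -112.2 - j42.61 V
  V2 = 37.5·(cos(162.1°) + j·sin(162.1°)) = -35.68 + j11.53 V
  V3 = 5.75·(cos(90.0°) + j·sin(90.0°)) = 0 + j5.75 V
Step 2 — Sum components: V_total = -147.9 - j25.34 V.
Step 3 — Convert to polar: |V_total| = 150 V, ∠V_total = -170.3°.

V_total = 150∠-170.3° V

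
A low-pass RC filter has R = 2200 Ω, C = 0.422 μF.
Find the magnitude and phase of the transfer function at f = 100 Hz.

Step 1 — Angular frequency: ω = 2π·100 = 628.3 rad/s.
Step 2 — Transfer function: H(jω) = 1/(1 + jωRC).
Step 3 — Denominator: 1 + jωRC = 1 + j·628.3·2200·4.22e-07 = 1 + j0.5833.
Step 4 — H = 0.7461 - j0.4352.
Step 5 — Magnitude: |H| = 0.8638 (-1.3 dB); phase: φ = -30.3°.

|H| = 0.8638 (-1.3 dB), φ = -30.3°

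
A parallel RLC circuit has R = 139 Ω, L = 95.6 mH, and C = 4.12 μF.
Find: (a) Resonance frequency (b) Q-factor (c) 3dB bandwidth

Step 1 — Resonance: ω₀ = 1/√(LC) = 1/√(0.0956·4.12e-06) = 1593 rad/s.
Step 2 — f₀ = ω₀/(2π) = 253.6 Hz.
Step 3 — Parallel Q: Q = R/(ω₀L) = 139/(1593·0.0956) = 0.9125.
Step 4 — Bandwidth: Δω = ω₀/Q = 1746 rad/s; BW = Δω/(2π) = 277.9 Hz.

(a) f₀ = 253.6 Hz  (b) Q = 0.9125  (c) BW = 277.9 Hz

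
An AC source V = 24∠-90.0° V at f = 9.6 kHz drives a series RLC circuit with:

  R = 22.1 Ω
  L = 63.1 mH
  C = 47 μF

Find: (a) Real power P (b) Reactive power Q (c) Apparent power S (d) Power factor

Step 1 — Angular frequency: ω = 2π·f = 2π·9600 = 6.032e+04 rad/s.
Step 2 — Component impedances:
  R: Z = R = 22.1 Ω
  L: Z = jωL = j·6.032e+04·0.0631 = 0 + j3806 Ω
  C: Z = 1/(jωC) = -j/(ω·C) = 0 - j0.3527 Ω
Step 3 — Series combination: Z_total = R + L + C = 22.1 + j3806 Ω = 3806∠89.7° Ω.
Step 4 — Source phasor: V = 24∠-90.0° V = 0 - j24 V.
Step 5 — Current: I = V / Z = -0.006306 - j3.662e-05 A = 0.006306∠-179.7° A.
Step 6 — Complex power: S = V·I* = 0.0008789 + j0.1513 VA.
Step 7 — Real power: P = Re(S) = 0.0008789 W.
Step 8 — Reactive power: Q = Im(S) = 0.1513 VAR.
Step 9 — Apparent power: |S| = 0.1513 VA.
Step 10 — Power factor: PF = P/|S| = 0.005807 (lagging).

(a) P = 0.0008789 W  (b) Q = 0.1513 VAR  (c) S = 0.1513 VA  (d) PF = 0.005807 (lagging)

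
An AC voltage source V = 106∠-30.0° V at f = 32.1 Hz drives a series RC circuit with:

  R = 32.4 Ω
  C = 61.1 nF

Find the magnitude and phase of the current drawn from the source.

Step 1 — Angular frequency: ω = 2π·f = 2π·32.1 = 201.7 rad/s.
Step 2 — Component impedances:
  R: Z = R = 32.4 Ω
  C: Z = 1/(jωC) = -j/(ω·C) = 0 - j8.115e+04 Ω
Step 3 — Series combination: Z_total = R + C = 32.4 - j8.115e+04 Ω = 8.115e+04∠-90.0° Ω.
Step 4 — Source phasor: V = 106∠-30.0° V = 91.8 - j53 V.
Step 5 — Ohm's law: I = V / Z_total = (91.8 - j53) / (32.4 - j8.115e+04) = 0.0006536 + j0.001131 A.
Step 6 — Convert to polar: |I| = 0.001306 A, ∠I = 60.0°.

I = 0.001306∠60.0° A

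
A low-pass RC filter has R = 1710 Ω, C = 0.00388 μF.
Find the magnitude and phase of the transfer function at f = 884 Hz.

Step 1 — Angular frequency: ω = 2π·884 = 5554 rad/s.
Step 2 — Transfer function: H(jω) = 1/(1 + jωRC).
Step 3 — Denominator: 1 + jωRC = 1 + j·5554·1710·3.88e-09 = 1 + j0.03685.
Step 4 — H = 0.9986 - j0.0368.
Step 5 — Magnitude: |H| = 0.9993 (-0.0 dB); phase: φ = -2.1°.

|H| = 0.9993 (-0.0 dB), φ = -2.1°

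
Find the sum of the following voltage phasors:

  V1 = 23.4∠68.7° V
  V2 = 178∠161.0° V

Step 1 — Convert each phasor to rectangular form:
  V1 = 23.4·(cos(68.7°) + j·sin(68.7°)) = 8.5 + j21.8 V
  V2 = 178·(cos(161.0°) + j·sin(161.0°)) = -168.3 + j57.95 V
Step 2 — Sum components: V_total = -159.8 + j79.75 V.
Step 3 — Convert to polar: |V_total| = 178.6 V, ∠V_total = 153.5°.

V_total = 178.6∠153.5° V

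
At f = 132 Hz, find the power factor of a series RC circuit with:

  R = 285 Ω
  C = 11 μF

Step 1 — Angular frequency: ω = 2π·f = 2π·132 = 829.4 rad/s.
Step 2 — Component impedances:
  R: Z = R = 285 Ω
  C: Z = 1/(jωC) = -j/(ω·C) = 0 - j109.6 Ω
Step 3 — Series combination: Z_total = R + C = 285 - j109.6 Ω = 305.4∠-21.0° Ω.
Step 4 — Power factor: PF = cos(φ) = Re(Z)/|Z| = 285/305.35 = 0.9334.
Step 5 — Type: Im(Z) = -109.6 ⇒ leading (phase φ = -21.0°).

PF = 0.9334 (leading, φ = -21.0°)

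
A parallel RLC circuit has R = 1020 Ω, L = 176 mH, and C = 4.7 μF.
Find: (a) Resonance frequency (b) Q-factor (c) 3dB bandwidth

Step 1 — Resonance: ω₀ = 1/√(LC) = 1/√(0.176·4.7e-06) = 1099 rad/s.
Step 2 — f₀ = ω₀/(2π) = 175 Hz.
Step 3 — Parallel Q: Q = R/(ω₀L) = 1020/(1099·0.176) = 5.271.
Step 4 — Bandwidth: Δω = ω₀/Q = 208.6 rad/s; BW = Δω/(2π) = 33.2 Hz.

(a) f₀ = 175 Hz  (b) Q = 5.271  (c) BW = 33.2 Hz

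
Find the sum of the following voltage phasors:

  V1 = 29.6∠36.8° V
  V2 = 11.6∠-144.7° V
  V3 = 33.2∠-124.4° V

Step 1 — Convert each phasor to rectangular form:
  V1 = 29.6·(cos(36.8°) + j·sin(36.8°)) = 23.7 + j17.73 V
  V2 = 11.6·(cos(-144.7°) + j·sin(-144.7°)) = -9.467 - j6.703 V
  V3 = 33.2·(cos(-124.4°) + j·sin(-124.4°)) = -18.76 - j27.39 V
Step 2 — Sum components: V_total = -4.522 - j16.37 V.
Step 3 — Convert to polar: |V_total| = 16.98 V, ∠V_total = -105.4°.

V_total = 16.98∠-105.4° V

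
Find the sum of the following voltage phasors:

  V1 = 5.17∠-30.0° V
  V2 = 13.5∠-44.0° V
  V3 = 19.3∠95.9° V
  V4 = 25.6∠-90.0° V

Step 1 — Convert each phasor to rectangular form:
  V1 = 5.17·(cos(-30.0°) + j·sin(-30.0°)) = 4.477 - j2.585 V
  V2 = 13.5·(cos(-44.0°) + j·sin(-44.0°)) = 9.711 - j9.378 V
  V3 = 19.3·(cos(95.9°) + j·sin(95.9°)) = -1.984 + j19.2 V
  V4 = 25.6·(cos(-90.0°) + j·sin(-90.0°)) = 0 - j25.6 V
Step 2 — Sum components: V_total = 12.2 - j18.37 V.
Step 3 — Convert to polar: |V_total| = 22.05 V, ∠V_total = -56.4°.

V_total = 22.05∠-56.4° V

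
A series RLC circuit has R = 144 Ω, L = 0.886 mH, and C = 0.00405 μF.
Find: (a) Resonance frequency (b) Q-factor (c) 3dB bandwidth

Step 1 — Resonance condition Im(Z)=0 gives ω₀ = 1/√(LC).
Step 2 — ω₀ = 1/√(0.000886·4.05e-09) = 5.279e+05 rad/s.
Step 3 — f₀ = ω₀/(2π) = 8.402e+04 Hz.
Step 4 — Series Q: Q = ω₀L/R = 5.279e+05·0.000886/144 = 3.248.
Step 5 — 3dB bandwidth: Δω = ω₀/Q = 1.625e+05 rad/s; BW = Δω/(2π) = 2.587e+04 Hz.

(a) f₀ = 8.402e+04 Hz  (b) Q = 3.248  (c) BW = 2.587e+04 Hz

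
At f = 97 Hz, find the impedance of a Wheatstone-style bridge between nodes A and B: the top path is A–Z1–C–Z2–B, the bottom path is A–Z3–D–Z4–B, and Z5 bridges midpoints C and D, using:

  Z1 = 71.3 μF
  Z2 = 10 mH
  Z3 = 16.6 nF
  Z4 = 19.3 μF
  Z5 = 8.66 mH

Step 1 — Angular frequency: ω = 2π·f = 2π·97 = 609.5 rad/s.
Step 2 — Component impedances:
  Z1: Z = 1/(jωC) = -j/(ω·C) = 0 - j23.01 Ω
  Z2: Z = jωL = j·609.5·0.01 = 0 + j6.095 Ω
  Z3: Z = 1/(jωC) = -j/(ω·C) = 0 - j9.884e+04 Ω
  Z4: Z = 1/(jωC) = -j/(ω·C) = 0 - j85.01 Ω
  Z5: Z = jωL = j·609.5·0.00866 = 0 + j5.278 Ω
Step 3 — Bridge requires nodal analysis (the Z5 bridge couples midpoints C and D, so the two paths cannot be reduced to a simple series/parallel combination). Setting node B to ground and injecting 1 A at node A, the 3-node admittance system at A, C, D solves to V_A = Z_AB = 0 - j16.41 Ω = 16.41∠-90.0° Ω.

Z = 0 - j16.41 Ω = 16.41∠-90.0° Ω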